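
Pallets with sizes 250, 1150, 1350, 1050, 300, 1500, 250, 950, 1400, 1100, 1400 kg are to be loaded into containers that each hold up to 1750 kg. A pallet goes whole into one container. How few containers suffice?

Total = 1500 + 1400 + 1400 + 1350 + 1150 + 1100 + 1050 + 950 + 300 + 250 + 250 = 10700 kg.
Lower bound: ⌈10700/1750⌉ = 7 containers.
Also, 8 pallets each exceed 875 kg, and no two of those can share a container, so at least 8 containers are needed.
A packing using 8 containers:
  container 1: 1500 + 250 = 1750
  container 2: 1400 + 300 = 1700
  container 3: 1400 + 250 = 1650
  container 4: 1350 = 1350
  container 5: 1150 = 1150
  container 6: 1100 = 1100
  container 7: 1050 = 1050
  container 8: 950 = 950
This matches the lower bound, so 8 is optimal.

8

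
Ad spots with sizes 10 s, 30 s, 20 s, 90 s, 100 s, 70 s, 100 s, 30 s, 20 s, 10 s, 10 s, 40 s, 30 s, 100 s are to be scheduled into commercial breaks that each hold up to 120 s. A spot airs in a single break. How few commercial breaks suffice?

6

Total = 100 + 100 + 100 + 90 + 70 + 40 + 30 + 30 + 30 + 20 + 20 + 10 + 10 + 10 = 660 s.
Lower bound: ⌈660/120⌉ = 6 commercial breaks.
A packing using 6 commercial breaks:
  break 1: 100 + 20 = 120
  break 2: 100 + 20 = 120
  break 3: 100 + 10 + 10 = 120
  break 4: 90 + 30 = 120
  break 5: 70 + 40 + 10 = 120
  break 6: 30 + 30 = 60
This matches the lower bound, so 6 is optimal.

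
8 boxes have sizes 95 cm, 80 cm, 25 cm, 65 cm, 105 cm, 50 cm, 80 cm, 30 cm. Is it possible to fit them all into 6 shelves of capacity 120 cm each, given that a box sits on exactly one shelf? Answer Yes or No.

Yes

A valid assignment using 5 shelves:
  shelf 1: 105 = 105
  shelf 2: 95 + 25 = 120
  shelf 3: 80 + 30 = 110
  shelf 4: 80 = 80
  shelf 5: 65 + 50 = 115
That uses only 5 ≤ 6, so 6 shelves are enough.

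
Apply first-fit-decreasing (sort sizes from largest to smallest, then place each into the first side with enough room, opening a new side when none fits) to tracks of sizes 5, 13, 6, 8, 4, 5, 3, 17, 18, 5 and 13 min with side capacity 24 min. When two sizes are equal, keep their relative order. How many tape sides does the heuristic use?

5

Sorted descending: 18, 17, 13, 13, 8, 6, 5, 5, 5, 4, 3.
  18 → side 1 (new)  [load 18/24]
  17 → side 2 (new)  [load 17/24]
  13 → side 3 (new)  [load 13/24]
  13 → side 4 (new)  [load 13/24]
  8 → side 3  [load 21/24]
  6 → side 1  [load 24/24]
  5 → side 2  [load 22/24]
  5 → side 4  [load 18/24]
  5 → side 4  [load 23/24]
  4 → side 5 (new)  [load 4/24]
  3 → side 3  [load 24/24]
5 tape sides opened.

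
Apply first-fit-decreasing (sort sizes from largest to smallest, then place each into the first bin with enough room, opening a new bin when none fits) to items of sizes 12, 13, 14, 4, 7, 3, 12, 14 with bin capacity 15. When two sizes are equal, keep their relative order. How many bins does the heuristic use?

6

Sorted descending: 14, 14, 13, 12, 12, 7, 4, 3.
  14 → bin 1 (new)  [load 14/15]
  14 → bin 2 (new)  [load 14/15]
  13 → bin 3 (new)  [load 13/15]
  12 → bin 4 (new)  [load 12/15]
  12 → bin 5 (new)  [load 12/15]
  7 → bin 6 (new)  [load 7/15]
  4 → bin 6  [load 11/15]
  3 → bin 4  [load 15/15]
6 bins opened.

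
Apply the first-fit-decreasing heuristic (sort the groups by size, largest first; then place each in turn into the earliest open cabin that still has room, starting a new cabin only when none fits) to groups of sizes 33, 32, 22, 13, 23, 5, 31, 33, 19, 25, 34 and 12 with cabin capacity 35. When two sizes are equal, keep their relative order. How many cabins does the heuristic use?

Sorted descending: 34, 33, 33, 32, 31, 25, 23, 22, 19, 13, 12, 5.
  34 → cabin 1 (new)  [load 34/35]
  33 → cabin 2 (new)  [load 33/35]
  33 → cabin 3 (new)  [load 33/35]
  32 → cabin 4 (new)  [load 32/35]
  31 → cabin 5 (new)  [load 31/35]
  25 → cabin 6 (new)  [load 25/35]
  23 → cabin 7 (new)  [load 23/35]
  22 → cabin 8 (new)  [load 22/35]
  19 → cabin 9 (new)  [load 19/35]
  13 → cabin 8  [load 35/35]
  12 → cabin 7  [load 35/35]
  5 → cabin 6  [load 30/35]
9 cabins opened.

9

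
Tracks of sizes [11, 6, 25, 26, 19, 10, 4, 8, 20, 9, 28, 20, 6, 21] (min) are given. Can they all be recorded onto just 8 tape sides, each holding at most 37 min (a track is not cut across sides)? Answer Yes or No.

A valid assignment using 7 tape sides:
  side 1: 28 + 9 = 37
  side 2: 26 + 11 = 37
  side 3: 25 + 10 = 35
  side 4: 21 + 8 + 6 = 35
  side 5: 20 + 6 + 4 = 30
  side 6: 20 = 20
  side 7: 19 = 19
That uses only 7 ≤ 8, so 8 tape sides are enough.

Yes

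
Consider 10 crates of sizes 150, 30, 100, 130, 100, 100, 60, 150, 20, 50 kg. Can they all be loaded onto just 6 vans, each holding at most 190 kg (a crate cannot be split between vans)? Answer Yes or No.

A valid assignment using 6 vans:
  van 1: 150 + 30 = 180
  van 2: 150 + 20 = 170
  van 3: 130 + 60 = 190
  van 4: 100 + 50 = 150
  van 5: 100 = 100
  van 6: 100 = 100
Every load is within 190 kg, so 6 vans suffice.

Yes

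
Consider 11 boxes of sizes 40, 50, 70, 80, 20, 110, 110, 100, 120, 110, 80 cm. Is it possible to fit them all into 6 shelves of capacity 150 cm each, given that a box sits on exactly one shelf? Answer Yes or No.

Total = 890 cm; ⌈890/150⌉ = 6.
7 boxes each exceed half the capacity and cannot share a shelf, forcing at least 7 shelves.
At least 7 shelves are required, but only 6 are allowed.

No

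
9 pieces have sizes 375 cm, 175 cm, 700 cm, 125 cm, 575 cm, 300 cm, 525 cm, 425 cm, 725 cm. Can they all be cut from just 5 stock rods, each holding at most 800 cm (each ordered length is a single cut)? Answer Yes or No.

No

Total = 3925 cm; ⌈3925/800⌉ = 5.
The bound of 5 does not rule out 5, but exhaustive search shows no assignment into 5 stock rods of capacity 800 cm exists — the minimum is 6.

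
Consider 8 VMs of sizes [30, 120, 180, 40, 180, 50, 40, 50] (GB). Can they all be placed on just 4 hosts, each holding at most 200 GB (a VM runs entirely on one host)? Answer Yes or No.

Yes

A valid assignment using 4 hosts:
  host 1: 180 = 180
  host 2: 180 = 180
  host 3: 120 + 50 + 30 = 200
  host 4: 50 + 40 + 40 = 130
Every load is within 200 GB, so 4 hosts suffice.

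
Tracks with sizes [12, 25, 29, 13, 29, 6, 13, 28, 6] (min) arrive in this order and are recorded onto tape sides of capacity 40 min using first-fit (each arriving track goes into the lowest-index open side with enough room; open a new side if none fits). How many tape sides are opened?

  12 → side 1 (new)  [load 12/40]
  25 → side 1  [load 37/40]
  29 → side 2 (new)  [load 29/40]
  13 → side 3 (new)  [load 13/40]
  29 → side 4 (new)  [load 29/40]
  6 → side 2  [load 35/40]
  13 → side 3  [load 26/40]
  28 → side 5 (new)  [load 28/40]
  6 → side 3  [load 32/40]
5 tape sides opened.

5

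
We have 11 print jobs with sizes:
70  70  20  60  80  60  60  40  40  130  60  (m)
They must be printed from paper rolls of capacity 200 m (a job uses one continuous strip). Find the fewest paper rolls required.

Total = 130 + 80 + 70 + 70 + 60 + 60 + 60 + 60 + 40 + 40 + 20 = 690 m.
Lower bound: ⌈690/200⌉ = 4 paper rolls.
A packing using 4 paper rolls:
  roll 1: 130 + 70 = 200
  roll 2: 80 + 70 + 40 = 190
  roll 3: 60 + 60 + 60 + 20 = 200
  roll 4: 60 + 40 = 100
This matches the lower bound, so 4 is optimal.

4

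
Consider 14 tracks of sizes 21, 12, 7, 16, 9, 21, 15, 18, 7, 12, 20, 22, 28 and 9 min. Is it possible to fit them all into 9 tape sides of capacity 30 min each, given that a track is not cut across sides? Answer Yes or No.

A valid assignment using 8 tape sides:
  side 1: 28 = 28
  side 2: 22 + 7 = 29
  side 3: 21 + 9 = 30
  side 4: 21 + 9 = 30
  side 5: 20 + 7 = 27
  side 6: 18 + 12 = 30
  side 7: 16 + 12 = 28
  side 8: 15 = 15
That uses only 8 ≤ 9, so 9 tape sides are enough.

Yes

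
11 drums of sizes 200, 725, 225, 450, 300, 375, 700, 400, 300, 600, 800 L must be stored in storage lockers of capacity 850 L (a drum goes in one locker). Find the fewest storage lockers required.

Total = 800 + 725 + 700 + 600 + 450 + 400 + 375 + 300 + 300 + 225 + 200 = 5075 L.
Lower bound: ⌈5075/850⌉ = 6 storage lockers.
A packing using 7 storage lockers:
  locker 1: 800 = 800
  locker 2: 725 = 725
  locker 3: 700 = 700
  locker 4: 600 + 225 = 825
  locker 5: 450 + 400 = 850
  locker 6: 375 + 300 = 675
  locker 7: 300 + 200 = 500
No arrangement into 6 storage lockers stays within capacity, so 7 is optimal.

7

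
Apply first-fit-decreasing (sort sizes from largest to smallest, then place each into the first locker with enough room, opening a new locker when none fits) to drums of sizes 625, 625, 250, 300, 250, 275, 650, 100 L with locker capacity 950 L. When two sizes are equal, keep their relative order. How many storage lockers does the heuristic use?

4

Sorted descending: 650, 625, 625, 300, 275, 250, 250, 100.
  650 → locker 1 (new)  [load 650/950]
  625 → locker 2 (new)  [load 625/950]
  625 → locker 3 (new)  [load 625/950]
  300 → locker 1  [load 950/950]
  275 → locker 2  [load 900/950]
  250 → locker 3  [load 875/950]
  250 → locker 4 (new)  [load 250/950]
  100 → locker 4  [load 350/950]
4 storage lockers opened.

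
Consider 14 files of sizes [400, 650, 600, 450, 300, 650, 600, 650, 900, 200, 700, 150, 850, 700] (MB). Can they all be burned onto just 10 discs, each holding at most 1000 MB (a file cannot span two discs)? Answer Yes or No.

Yes

A valid assignment using 10 discs:
  disc 1: 900 = 900
  disc 2: 850 + 150 = 1000
  disc 3: 700 + 300 = 1000
  disc 4: 700 + 200 = 900
  disc 5: 650 = 650
  disc 6: 650 = 650
  disc 7: 650 = 650
  disc 8: 600 + 400 = 1000
  disc 9: 600 = 600
  disc 10: 450 = 450
Every load is within 1000 MB, so 10 discs suffice.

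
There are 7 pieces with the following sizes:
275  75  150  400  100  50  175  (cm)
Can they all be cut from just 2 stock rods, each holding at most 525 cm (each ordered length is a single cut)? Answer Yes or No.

Total = 1225 cm; ⌈1225/525⌉ = 3.
At least 3 stock rods are required, but only 2 are allowed.

No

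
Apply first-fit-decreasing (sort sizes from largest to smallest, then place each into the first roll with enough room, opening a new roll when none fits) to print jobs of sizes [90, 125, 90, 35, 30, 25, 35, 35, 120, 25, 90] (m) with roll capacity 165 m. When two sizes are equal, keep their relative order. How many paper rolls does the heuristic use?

5

Sorted descending: 125, 120, 90, 90, 90, 35, 35, 35, 30, 25, 25.
  125 → roll 1 (new)  [load 125/165]
  120 → roll 2 (new)  [load 120/165]
  90 → roll 3 (new)  [load 90/165]
  90 → roll 4 (new)  [load 90/165]
  90 → roll 5 (new)  [load 90/165]
  35 → roll 1  [load 160/165]
  35 → roll 2  [load 155/165]
  35 → roll 3  [load 125/165]
  30 → roll 3  [load 155/165]
  25 → roll 4  [load 115/165]
  25 → roll 4  [load 140/165]
5 paper rolls opened.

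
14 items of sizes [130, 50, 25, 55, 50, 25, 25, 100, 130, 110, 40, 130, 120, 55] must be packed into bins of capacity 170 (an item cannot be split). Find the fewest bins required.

7

Total = 130 + 130 + 130 + 120 + 110 + 100 + 55 + 55 + 50 + 50 + 40 + 25 + 25 + 25 = 1045.
Lower bound: ⌈1045/170⌉ = 7 bins.
A packing using 7 bins:
  bin 1: 130 + 40 = 170
  bin 2: 130 + 25 = 155
  bin 3: 130 + 25 = 155
  bin 4: 120 + 50 = 170
  bin 5: 110 + 55 = 165
  bin 6: 100 + 55 = 155
  bin 7: 50 + 25 = 75
This matches the lower bound, so 7 is optimal.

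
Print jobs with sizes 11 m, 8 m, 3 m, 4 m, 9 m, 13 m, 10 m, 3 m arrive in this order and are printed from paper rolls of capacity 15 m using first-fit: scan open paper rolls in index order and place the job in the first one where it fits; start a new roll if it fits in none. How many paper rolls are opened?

5

  11 → roll 1 (new)  [load 11/15]
  8 → roll 2 (new)  [load 8/15]
  3 → roll 1  [load 14/15]
  4 → roll 2  [load 12/15]
  9 → roll 3 (new)  [load 9/15]
  13 → roll 4 (new)  [load 13/15]
  10 → roll 5 (new)  [load 10/15]
  3 → roll 2  [load 15/15]
5 paper rolls opened.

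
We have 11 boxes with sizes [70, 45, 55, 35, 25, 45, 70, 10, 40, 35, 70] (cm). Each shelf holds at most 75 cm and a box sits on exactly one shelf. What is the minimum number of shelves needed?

Total = 70 + 70 + 70 + 55 + 45 + 45 + 40 + 35 + 35 + 25 + 10 = 500 cm.
Lower bound: ⌈500/75⌉ = 7 shelves.
A packing using 8 shelves:
  shelf 1: 70 = 70
  shelf 2: 70 = 70
  shelf 3: 70 = 70
  shelf 4: 55 + 10 = 65
  shelf 5: 45 + 25 = 70
  shelf 6: 45 = 45
  shelf 7: 40 + 35 = 75
  shelf 8: 35 = 35
No arrangement into 7 shelves stays within capacity, so 8 is optimal.

8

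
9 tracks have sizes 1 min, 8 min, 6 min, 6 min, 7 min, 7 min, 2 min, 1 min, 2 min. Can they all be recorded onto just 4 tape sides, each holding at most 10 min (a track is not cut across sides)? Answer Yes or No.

Total = 40 min; ⌈40/10⌉ = 4.
5 tracks each exceed half the capacity and cannot share a side, forcing at least 5 tape sides.
At least 5 tape sides are required, but only 4 are allowed.

No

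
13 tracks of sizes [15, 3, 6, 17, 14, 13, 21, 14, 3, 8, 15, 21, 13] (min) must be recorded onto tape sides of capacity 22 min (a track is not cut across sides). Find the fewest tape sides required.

9

Total = 21 + 21 + 17 + 15 + 15 + 14 + 14 + 13 + 13 + 8 + 6 + 3 + 3 = 163 min.
Lower bound: ⌈163/22⌉ = 8 tape sides.
Also, 9 tracks each exceed 11 min, and no two of those can share a side, so at least 9 tape sides are needed.
A packing using 9 tape sides:
  side 1: 21 = 21
  side 2: 21 = 21
  side 3: 17 + 3 = 20
  side 4: 15 + 6 = 21
  side 5: 15 + 3 = 18
  side 6: 14 + 8 = 22
  side 7: 14 = 14
  side 8: 13 = 13
  side 9: 13 = 13
This matches the lower bound, so 9 is optimal.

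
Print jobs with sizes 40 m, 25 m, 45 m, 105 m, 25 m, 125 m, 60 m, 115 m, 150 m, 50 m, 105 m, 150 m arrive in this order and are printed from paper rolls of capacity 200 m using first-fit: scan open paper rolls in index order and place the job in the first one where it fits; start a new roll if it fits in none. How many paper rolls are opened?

  40 → roll 1 (new)  [load 40/200]
  25 → roll 1  [load 65/200]
  45 → roll 1  [load 110/200]
  105 → roll 2 (new)  [load 105/200]
  25 → roll 1  [load 135/200]
  125 → roll 3 (new)  [load 125/200]
  60 → roll 1  [load 195/200]
  115 → roll 4 (new)  [load 115/200]
  150 → roll 5 (new)  [load 150/200]
  50 → roll 2  [load 155/200]
  105 → roll 6 (new)  [load 105/200]
  150 → roll 7 (new)  [load 150/200]
7 paper rolls opened.

7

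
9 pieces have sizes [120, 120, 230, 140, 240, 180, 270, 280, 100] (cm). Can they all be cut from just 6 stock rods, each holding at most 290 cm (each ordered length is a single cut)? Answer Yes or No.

No

Total = 1680 cm; ⌈1680/290⌉ = 6.
The bound of 6 does not rule out 6, but exhaustive search shows no assignment into 6 stock rods of capacity 290 cm exists — the minimum is 7.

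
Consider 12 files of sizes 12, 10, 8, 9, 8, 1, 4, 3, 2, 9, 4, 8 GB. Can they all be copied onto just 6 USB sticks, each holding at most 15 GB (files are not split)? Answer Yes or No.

No

Total = 78 GB; ⌈78/15⌉ = 6.
7 files each exceed half the capacity and cannot share a USB stick, forcing at least 7 USB sticks.
At least 7 USB sticks are required, but only 6 are allowed.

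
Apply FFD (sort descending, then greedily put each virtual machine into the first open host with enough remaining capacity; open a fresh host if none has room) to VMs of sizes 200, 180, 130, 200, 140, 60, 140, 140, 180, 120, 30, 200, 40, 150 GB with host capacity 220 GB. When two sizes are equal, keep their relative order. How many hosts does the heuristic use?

Sorted descending: 200, 200, 200, 180, 180, 150, 140, 140, 140, 130, 120, 60, 40, 30.
  200 → host 1 (new)  [load 200/220]
  200 → host 2 (new)  [load 200/220]
  200 → host 3 (new)  [load 200/220]
  180 → host 4 (new)  [load 180/220]
  180 → host 5 (new)  [load 180/220]
  150 → host 6 (new)  [load 150/220]
  140 → host 7 (new)  [load 140/220]
  140 → host 8 (new)  [load 140/220]
  140 → host 9 (new)  [load 140/220]
  130 → host 10 (new)  [load 130/220]
  120 → host 11 (new)  [load 120/220]
  60 → host 6  [load 210/220]
  40 → host 4  [load 220/220]
  30 → host 5  [load 210/220]
11 hosts opened.

11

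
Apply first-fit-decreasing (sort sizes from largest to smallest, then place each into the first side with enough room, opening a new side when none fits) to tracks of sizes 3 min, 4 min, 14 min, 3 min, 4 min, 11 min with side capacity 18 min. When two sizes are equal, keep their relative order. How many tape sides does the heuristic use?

Sorted descending: 14, 11, 4, 4, 3, 3.
  14 → side 1 (new)  [load 14/18]
  11 → side 2 (new)  [load 11/18]
  4 → side 1  [load 18/18]
  4 → side 2  [load 15/18]
  3 → side 2  [load 18/18]
  3 → side 3 (new)  [load 3/18]
3 tape sides opened.

3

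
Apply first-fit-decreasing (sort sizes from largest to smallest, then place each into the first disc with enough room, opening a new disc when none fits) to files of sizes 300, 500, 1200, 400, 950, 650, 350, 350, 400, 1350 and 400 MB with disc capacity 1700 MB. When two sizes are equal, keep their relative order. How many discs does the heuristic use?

Sorted descending: 1350, 1200, 950, 650, 500, 400, 400, 400, 350, 350, 300.
  1350 → disc 1 (new)  [load 1350/1700]
  1200 → disc 2 (new)  [load 1200/1700]
  950 → disc 3 (new)  [load 950/1700]
  650 → disc 3  [load 1600/1700]
  500 → disc 2  [load 1700/1700]
  400 → disc 4 (new)  [load 400/1700]
  400 → disc 4  [load 800/1700]
  400 → disc 4  [load 1200/1700]
  350 → disc 1  [load 1700/1700]
  350 → disc 4  [load 1550/1700]
  300 → disc 5 (new)  [load 300/1700]
5 discs opened.

5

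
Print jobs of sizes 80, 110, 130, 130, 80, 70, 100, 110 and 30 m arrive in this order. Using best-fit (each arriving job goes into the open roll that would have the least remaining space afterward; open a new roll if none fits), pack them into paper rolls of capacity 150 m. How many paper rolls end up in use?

7

  80 → roll 1 (new)  [load 80/150]
  110 → roll 2 (new)  [load 110/150]
  130 → roll 3 (new)  [load 130/150]
  130 → roll 4 (new)  [load 130/150]
  80 → roll 5 (new)  [load 80/150]
  70 → roll 1  [load 150/150]
  100 → roll 6 (new)  [load 100/150]
  110 → roll 7 (new)  [load 110/150]
  30 → roll 2  [load 140/150]
7 paper rolls opened.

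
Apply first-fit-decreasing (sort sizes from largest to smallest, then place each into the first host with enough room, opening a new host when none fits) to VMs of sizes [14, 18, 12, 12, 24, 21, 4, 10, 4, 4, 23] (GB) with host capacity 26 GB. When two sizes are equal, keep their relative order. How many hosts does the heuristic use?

6

Sorted descending: 24, 23, 21, 18, 14, 12, 12, 10, 4, 4, 4.
  24 → host 1 (new)  [load 24/26]
  23 → host 2 (new)  [load 23/26]
  21 → host 3 (new)  [load 21/26]
  18 → host 4 (new)  [load 18/26]
  14 → host 5 (new)  [load 14/26]
  12 → host 5  [load 26/26]
  12 → host 6 (new)  [load 12/26]
  10 → host 6  [load 22/26]
  4 → host 3  [load 25/26]
  4 → host 4  [load 22/26]
  4 → host 4  [load 26/26]
6 hosts opened.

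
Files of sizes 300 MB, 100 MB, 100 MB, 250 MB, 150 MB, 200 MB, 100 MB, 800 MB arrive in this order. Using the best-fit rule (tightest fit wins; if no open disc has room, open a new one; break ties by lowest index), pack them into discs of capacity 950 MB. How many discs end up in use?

  300 → disc 1 (new)  [load 300/950]
  100 → disc 1  [load 400/950]
  100 → disc 1  [load 500/950]
  250 → disc 1  [load 750/950]
  150 → disc 1  [load 900/950]
  200 → disc 2 (new)  [load 200/950]
  100 → disc 2  [load 300/950]
  800 → disc 3 (new)  [load 800/950]
3 discs opened.

3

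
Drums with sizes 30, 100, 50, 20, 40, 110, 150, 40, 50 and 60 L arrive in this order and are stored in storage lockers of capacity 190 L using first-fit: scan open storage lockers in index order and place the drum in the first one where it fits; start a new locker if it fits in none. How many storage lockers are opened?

  30 → locker 1 (new)  [load 30/190]
  100 → locker 1  [load 130/190]
  50 → locker 1  [load 180/190]
  20 → locker 2 (new)  [load 20/190]
  40 → locker 2  [load 60/190]
  110 → locker 2  [load 170/190]
  150 → locker 3 (new)  [load 150/190]
  40 → locker 3  [load 190/190]
  50 → locker 4 (new)  [load 50/190]
  60 → locker 4  [load 110/190]
4 storage lockers opened.

4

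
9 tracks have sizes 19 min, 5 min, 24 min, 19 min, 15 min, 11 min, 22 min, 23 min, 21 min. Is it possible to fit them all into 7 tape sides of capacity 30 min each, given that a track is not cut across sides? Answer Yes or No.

A valid assignment using 7 tape sides:
  side 1: 24 + 5 = 29
  side 2: 23 = 23
  side 3: 22 = 22
  side 4: 21 = 21
  side 5: 19 + 11 = 30
  side 6: 19 = 19
  side 7: 15 = 15
Every load is within 30 min, so 7 tape sides suffice.

Yes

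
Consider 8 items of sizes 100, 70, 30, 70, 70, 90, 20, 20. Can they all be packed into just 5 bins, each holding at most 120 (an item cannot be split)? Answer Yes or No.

Yes

A valid assignment using 5 bins:
  bin 1: 100 + 20 = 120
  bin 2: 90 + 30 = 120
  bin 3: 70 + 20 = 90
  bin 4: 70 = 70
  bin 5: 70 = 70
Every load is within 120, so 5 bins suffice.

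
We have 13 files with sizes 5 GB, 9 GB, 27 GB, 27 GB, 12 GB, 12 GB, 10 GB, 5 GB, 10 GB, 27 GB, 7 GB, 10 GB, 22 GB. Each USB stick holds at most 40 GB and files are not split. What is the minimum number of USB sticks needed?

Total = 27 + 27 + 27 + 22 + 12 + 12 + 10 + 10 + 10 + 9 + 7 + 5 + 5 = 183 GB.
Lower bound: ⌈183/40⌉ = 5 USB sticks.
A packing using 5 USB sticks:
  USB stick 1: 27 + 12 = 39
  USB stick 2: 27 + 12 = 39
  USB stick 3: 27 + 10 = 37
  USB stick 4: 22 + 10 + 7 = 39
  USB stick 5: 10 + 9 + 5 + 5 = 29
This matches the lower bound, so 5 is optimal.

5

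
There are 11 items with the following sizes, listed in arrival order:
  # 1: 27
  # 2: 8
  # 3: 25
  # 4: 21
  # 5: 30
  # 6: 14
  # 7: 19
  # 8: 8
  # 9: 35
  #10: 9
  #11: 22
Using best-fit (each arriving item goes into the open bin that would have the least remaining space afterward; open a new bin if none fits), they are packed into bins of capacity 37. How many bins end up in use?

  27 → bin 1 (new)  [load 27/37]
  8 → bin 1  [load 35/37]
  25 → bin 2 (new)  [load 25/37]
  21 → bin 3 (new)  [load 21/37]
  30 → bin 4 (new)  [load 30/37]
  14 → bin 3  [load 35/37]
  19 → bin 5 (new)  [load 19/37]
  8 → bin 2  [load 33/37]
  35 → bin 6 (new)  [load 35/37]
  9 → bin 5  [load 28/37]
  22 → bin 7 (new)  [load 22/37]
7 bins opened.

7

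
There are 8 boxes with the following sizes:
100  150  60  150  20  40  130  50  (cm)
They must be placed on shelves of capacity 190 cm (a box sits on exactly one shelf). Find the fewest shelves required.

4

Total = 150 + 150 + 130 + 100 + 60 + 50 + 40 + 20 = 700 cm.
Lower bound: ⌈700/190⌉ = 4 shelves.
A packing using 4 shelves:
  shelf 1: 150 + 40 = 190
  shelf 2: 150 + 20 = 170
  shelf 3: 130 + 60 = 190
  shelf 4: 100 + 50 = 150
This matches the lower bound, so 4 is optimal.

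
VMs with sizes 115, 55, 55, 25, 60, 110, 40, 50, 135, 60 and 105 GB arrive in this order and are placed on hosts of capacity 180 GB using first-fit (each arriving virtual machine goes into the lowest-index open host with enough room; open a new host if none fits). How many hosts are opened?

5

  115 → host 1 (new)  [load 115/180]
  55 → host 1  [load 170/180]
  55 → host 2 (new)  [load 55/180]
  25 → host 2  [load 80/180]
  60 → host 2  [load 140/180]
  110 → host 3 (new)  [load 110/180]
  40 → host 2  [load 180/180]
  50 → host 3  [load 160/180]
  135 → host 4 (new)  [load 135/180]
  60 → host 5 (new)  [load 60/180]
  105 → host 5  [load 165/180]
5 hosts opened.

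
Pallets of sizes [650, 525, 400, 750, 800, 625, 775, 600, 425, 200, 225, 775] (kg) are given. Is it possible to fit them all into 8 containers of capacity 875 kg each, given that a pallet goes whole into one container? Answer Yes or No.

No

Total = 6750 kg; ⌈6750/875⌉ = 8.
The bound of 8 does not rule out 8, but exhaustive search shows no assignment into 8 containers of capacity 875 kg exists — the minimum is 9.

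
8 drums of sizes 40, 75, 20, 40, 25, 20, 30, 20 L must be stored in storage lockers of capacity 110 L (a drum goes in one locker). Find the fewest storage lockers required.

3

Total = 75 + 40 + 40 + 30 + 25 + 20 + 20 + 20 = 270 L.
Lower bound: ⌈270/110⌉ = 3 storage lockers.
A packing using 3 storage lockers:
  locker 1: 75 + 30 = 105
  locker 2: 40 + 40 + 25 = 105
  locker 3: 20 + 20 + 20 = 60
This matches the lower bound, so 3 is optimal.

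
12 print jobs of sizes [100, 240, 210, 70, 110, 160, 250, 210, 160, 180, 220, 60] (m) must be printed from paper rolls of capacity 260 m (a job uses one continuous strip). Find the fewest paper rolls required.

9

Total = 250 + 240 + 220 + 210 + 210 + 180 + 160 + 160 + 110 + 100 + 70 + 60 = 1970 m.
Lower bound: ⌈1970/260⌉ = 8 paper rolls.
A packing using 9 paper rolls:
  roll 1: 250 = 250
  roll 2: 240 = 240
  roll 3: 220 = 220
  roll 4: 210 = 210
  roll 5: 210 = 210
  roll 6: 180 + 70 = 250
  roll 7: 160 + 100 = 260
  roll 8: 160 + 60 = 220
  roll 9: 110 = 110
No arrangement into 8 paper rolls stays within capacity, so 9 is optimal.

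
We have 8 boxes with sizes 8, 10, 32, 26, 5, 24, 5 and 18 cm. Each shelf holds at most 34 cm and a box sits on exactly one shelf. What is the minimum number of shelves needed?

Total = 32 + 26 + 24 + 18 + 10 + 8 + 5 + 5 = 128 cm.
Lower bound: ⌈128/34⌉ = 4 shelves.
A packing using 4 shelves:
  shelf 1: 32 = 32
  shelf 2: 26 + 8 = 34
  shelf 3: 24 + 10 = 34
  shelf 4: 18 + 5 + 5 = 28
This matches the lower bound, so 4 is optimal.

4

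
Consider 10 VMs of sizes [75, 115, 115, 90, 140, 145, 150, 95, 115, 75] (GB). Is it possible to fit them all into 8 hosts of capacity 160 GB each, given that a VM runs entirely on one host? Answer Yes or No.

Total = 1115 GB; ⌈1115/160⌉ = 7.
8 VMs each exceed half the capacity and cannot share a host, forcing at least 8 hosts.
The bound of 8 does not rule out 8, but exhaustive search shows no assignment into 8 hosts of capacity 160 GB exists — the minimum is 9.

No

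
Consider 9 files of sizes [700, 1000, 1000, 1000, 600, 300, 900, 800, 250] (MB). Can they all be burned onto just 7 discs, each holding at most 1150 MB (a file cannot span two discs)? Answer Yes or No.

Yes

A valid assignment using 7 discs:
  disc 1: 1000 = 1000
  disc 2: 1000 = 1000
  disc 3: 1000 = 1000
  disc 4: 900 + 250 = 1150
  disc 5: 800 + 300 = 1100
  disc 6: 700 = 700
  disc 7: 600 = 600
Every load is within 1150 MB, so 7 discs suffice.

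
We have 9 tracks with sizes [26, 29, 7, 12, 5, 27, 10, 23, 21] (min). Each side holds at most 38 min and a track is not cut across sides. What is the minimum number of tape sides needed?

Total = 29 + 27 + 26 + 23 + 21 + 12 + 10 + 7 + 5 = 160 min.
Lower bound: ⌈160/38⌉ = 5 tape sides.
A packing using 5 tape sides:
  side 1: 29 + 7 = 36
  side 2: 27 + 10 = 37
  side 3: 26 + 12 = 38
  side 4: 23 + 5 = 28
  side 5: 21 = 21
This matches the lower bound, so 5 is optimal.

5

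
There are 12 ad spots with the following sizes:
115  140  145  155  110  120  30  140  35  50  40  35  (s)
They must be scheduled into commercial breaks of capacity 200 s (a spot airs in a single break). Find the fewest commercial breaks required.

7

Total = 155 + 145 + 140 + 140 + 120 + 115 + 110 + 50 + 40 + 35 + 35 + 30 = 1115 s.
Lower bound: ⌈1115/200⌉ = 6 commercial breaks.
Also, 7 ad spots each exceed 100 s, and no two of those can share a break, so at least 7 commercial breaks are needed.
A packing using 7 commercial breaks:
  break 1: 155 + 40 = 195
  break 2: 145 + 50 = 195
  break 3: 140 + 35 = 175
  break 4: 140 + 35 = 175
  break 5: 120 + 30 = 150
  break 6: 115 = 115
  break 7: 110 = 110
This matches the lower bound, so 7 is optimal.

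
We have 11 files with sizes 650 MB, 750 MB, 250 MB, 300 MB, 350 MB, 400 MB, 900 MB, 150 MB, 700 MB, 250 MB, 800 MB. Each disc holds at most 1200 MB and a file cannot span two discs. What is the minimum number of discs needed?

Total = 900 + 800 + 750 + 700 + 650 + 400 + 350 + 300 + 250 + 250 + 150 = 5500 MB.
Lower bound: ⌈5500/1200⌉ = 5 discs.
A packing using 5 discs:
  disc 1: 900 + 300 = 1200
  disc 2: 800 + 400 = 1200
  disc 3: 750 + 350 = 1100
  disc 4: 700 + 250 + 250 = 1200
  disc 5: 650 + 150 = 800
This matches the lower bound, so 5 is optimal.

5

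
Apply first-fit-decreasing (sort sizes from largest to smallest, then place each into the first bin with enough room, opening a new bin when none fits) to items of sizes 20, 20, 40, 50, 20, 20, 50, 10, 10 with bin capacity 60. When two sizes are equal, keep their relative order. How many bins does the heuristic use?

4

Sorted descending: 50, 50, 40, 20, 20, 20, 20, 10, 10.
  50 → bin 1 (new)  [load 50/60]
  50 → bin 2 (new)  [load 50/60]
  40 → bin 3 (new)  [load 40/60]
  20 → bin 3  [load 60/60]
  20 → bin 4 (new)  [load 20/60]
  20 → bin 4  [load 40/60]
  20 → bin 4  [load 60/60]
  10 → bin 1  [load 60/60]
  10 → bin 2  [load 60/60]
4 bins opened.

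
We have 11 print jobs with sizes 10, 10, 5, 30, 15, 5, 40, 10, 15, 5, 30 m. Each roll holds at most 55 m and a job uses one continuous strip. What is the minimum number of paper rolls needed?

4

Total = 40 + 30 + 30 + 15 + 15 + 10 + 10 + 10 + 5 + 5 + 5 = 175 m.
Lower bound: ⌈175/55⌉ = 4 paper rolls.
A packing using 4 paper rolls:
  roll 1: 40 + 15 = 55
  roll 2: 30 + 15 + 10 = 55
  roll 3: 30 + 10 + 10 + 5 = 55
  roll 4: 5 + 5 = 10
This matches the lower bound, so 4 is optimal.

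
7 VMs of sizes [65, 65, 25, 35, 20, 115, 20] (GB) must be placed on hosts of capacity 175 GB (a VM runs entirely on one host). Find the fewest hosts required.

2

Total = 115 + 65 + 65 + 35 + 25 + 20 + 20 = 345 GB.
Lower bound: ⌈345/175⌉ = 2 hosts.
A packing using 2 hosts:
  host 1: 115 + 35 + 25 = 175
  host 2: 65 + 65 + 20 + 20 = 170
This matches the lower bound, so 2 is optimal.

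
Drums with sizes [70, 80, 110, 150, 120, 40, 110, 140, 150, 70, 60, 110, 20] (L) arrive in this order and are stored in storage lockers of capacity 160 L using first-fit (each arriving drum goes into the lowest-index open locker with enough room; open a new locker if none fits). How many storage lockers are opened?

9

  70 → locker 1 (new)  [load 70/160]
  80 → locker 1  [load 150/160]
  110 → locker 2 (new)  [load 110/160]
  150 → locker 3 (new)  [load 150/160]
  120 → locker 4 (new)  [load 120/160]
  40 → locker 2  [load 150/160]
  110 → locker 5 (new)  [load 110/160]
  140 → locker 6 (new)  [load 140/160]
  150 → locker 7 (new)  [load 150/160]
  70 → locker 8 (new)  [load 70/160]
  60 → locker 8  [load 130/160]
  110 → locker 9 (new)  [load 110/160]
  20 → locker 4  [load 140/160]
9 storage lockers opened.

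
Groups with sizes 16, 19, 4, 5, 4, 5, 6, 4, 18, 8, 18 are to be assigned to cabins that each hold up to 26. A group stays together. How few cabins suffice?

Total = 19 + 18 + 18 + 16 + 8 + 6 + 5 + 5 + 4 + 4 + 4 = 107.
Lower bound: ⌈107/26⌉ = 5 cabins.
A packing using 5 cabins:
  cabin 1: 19 + 6 = 25
  cabin 2: 18 + 8 = 26
  cabin 3: 18 + 5 = 23
  cabin 4: 16 + 5 + 4 = 25
  cabin 5: 4 + 4 = 8
This matches the lower bound, so 5 is optimal.

5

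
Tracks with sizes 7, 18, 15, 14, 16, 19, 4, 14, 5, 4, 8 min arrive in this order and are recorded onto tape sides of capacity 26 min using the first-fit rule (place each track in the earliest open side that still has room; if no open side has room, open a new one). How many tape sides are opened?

6

  7 → side 1 (new)  [load 7/26]
  18 → side 1  [load 25/26]
  15 → side 2 (new)  [load 15/26]
  14 → side 3 (new)  [load 14/26]
  16 → side 4 (new)  [load 16/26]
  19 → side 5 (new)  [load 19/26]
  4 → side 2  [load 19/26]
  14 → side 6 (new)  [load 14/26]
  5 → side 2  [load 24/26]
  4 → side 3  [load 18/26]
  8 → side 3  [load 26/26]
6 tape sides opened.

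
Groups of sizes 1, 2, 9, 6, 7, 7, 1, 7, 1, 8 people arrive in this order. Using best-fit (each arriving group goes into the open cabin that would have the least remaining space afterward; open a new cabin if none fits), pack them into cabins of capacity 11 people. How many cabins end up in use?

6

  1 → cabin 1 (new)  [load 1/11]
  2 → cabin 1  [load 3/11]
  9 → cabin 2 (new)  [load 9/11]
  6 → cabin 1  [load 9/11]
  7 → cabin 3 (new)  [load 7/11]
  7 → cabin 4 (new)  [load 7/11]
  1 → cabin 1  [load 10/11]
  7 → cabin 5 (new)  [load 7/11]
  1 → cabin 1  [load 11/11]
  8 → cabin 6 (new)  [load 8/11]
6 cabins opened.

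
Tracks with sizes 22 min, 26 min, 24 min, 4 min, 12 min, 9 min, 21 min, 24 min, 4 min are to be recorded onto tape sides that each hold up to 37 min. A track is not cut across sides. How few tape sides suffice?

Total = 26 + 24 + 24 + 22 + 21 + 12 + 9 + 4 + 4 = 146 min.
Lower bound: ⌈146/37⌉ = 4 tape sides.
Also, 5 tracks each exceed 37/2 min, and no two of those can share a side, so at least 5 tape sides are needed.
A packing using 5 tape sides:
  side 1: 26 + 9 = 35
  side 2: 24 + 12 = 36
  side 3: 24 + 4 + 4 = 32
  side 4: 22 = 22
  side 5: 21 = 21
This matches the lower bound, so 5 is optimal.

5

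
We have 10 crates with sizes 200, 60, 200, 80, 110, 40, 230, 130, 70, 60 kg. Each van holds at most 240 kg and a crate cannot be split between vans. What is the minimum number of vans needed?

Total = 230 + 200 + 200 + 130 + 110 + 80 + 70 + 60 + 60 + 40 = 1180 kg.
Lower bound: ⌈1180/240⌉ = 5 vans.
A packing using 6 vans:
  van 1: 230 = 230
  van 2: 200 + 40 = 240
  van 3: 200 = 200
  van 4: 130 + 110 = 240
  van 5: 80 + 70 + 60 = 210
  van 6: 60 = 60
No arrangement into 5 vans stays within capacity, so 6 is optimal.

6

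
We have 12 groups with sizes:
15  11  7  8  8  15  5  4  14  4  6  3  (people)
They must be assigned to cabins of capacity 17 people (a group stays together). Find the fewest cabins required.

Total = 15 + 15 + 14 + 11 + 8 + 8 + 7 + 6 + 5 + 4 + 4 + 3 = 100 people.
Lower bound: ⌈100/17⌉ = 6 cabins.
A packing using 7 cabins:
  cabin 1: 15 = 15
  cabin 2: 15 = 15
  cabin 3: 14 + 3 = 17
  cabin 4: 11 + 6 = 17
  cabin 5: 8 + 8 = 16
  cabin 6: 7 + 5 + 4 = 16
  cabin 7: 4 = 4
No arrangement into 6 cabins stays within capacity, so 7 is optimal.

7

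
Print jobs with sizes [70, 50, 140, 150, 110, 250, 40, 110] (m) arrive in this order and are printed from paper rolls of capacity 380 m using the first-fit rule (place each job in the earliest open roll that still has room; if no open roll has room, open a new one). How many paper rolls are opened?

3

  70 → roll 1 (new)  [load 70/380]
  50 → roll 1  [load 120/380]
  140 → roll 1  [load 260/380]
  150 → roll 2 (new)  [load 150/380]
  110 → roll 1  [load 370/380]
  250 → roll 3 (new)  [load 250/380]
  40 → roll 2  [load 190/380]
  110 → roll 2  [load 300/380]
3 paper rolls opened.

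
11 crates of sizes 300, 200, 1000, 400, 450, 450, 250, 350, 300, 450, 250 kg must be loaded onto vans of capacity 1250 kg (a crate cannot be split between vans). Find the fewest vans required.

Total = 1000 + 450 + 450 + 450 + 400 + 350 + 300 + 300 + 250 + 250 + 200 = 4400 kg.
Lower bound: ⌈4400/1250⌉ = 4 vans.
A packing using 4 vans:
  van 1: 1000 + 250 = 1250
  van 2: 450 + 450 + 350 = 1250
  van 3: 450 + 400 + 300 = 1150
  van 4: 300 + 250 + 200 = 750
This matches the lower bound, so 4 is optimal.

4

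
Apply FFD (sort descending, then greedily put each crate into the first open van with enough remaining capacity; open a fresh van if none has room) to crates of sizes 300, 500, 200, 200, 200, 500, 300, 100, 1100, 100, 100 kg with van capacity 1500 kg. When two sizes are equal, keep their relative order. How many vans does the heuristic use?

Sorted descending: 1100, 500, 500, 300, 300, 200, 200, 200, 100, 100, 100.
  1100 → van 1 (new)  [load 1100/1500]
  500 → van 2 (new)  [load 500/1500]
  500 → van 2  [load 1000/1500]
  300 → van 1  [load 1400/1500]
  300 → van 2  [load 1300/1500]
  200 → van 2  [load 1500/1500]
  200 → van 3 (new)  [load 200/1500]
  200 → van 3  [load 400/1500]
  100 → van 1  [load 1500/1500]
  100 → van 3  [load 500/1500]
  100 → van 3  [load 600/1500]
3 vans opened.

3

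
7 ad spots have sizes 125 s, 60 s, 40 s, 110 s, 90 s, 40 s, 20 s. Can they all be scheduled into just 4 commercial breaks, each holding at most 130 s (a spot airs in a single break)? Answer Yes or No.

A valid assignment using 4 commercial breaks:
  break 1: 125 = 125
  break 2: 110 + 20 = 130
  break 3: 90 + 40 = 130
  break 4: 60 + 40 = 100
Every load is within 130 s, so 4 commercial breaks suffice.

Yes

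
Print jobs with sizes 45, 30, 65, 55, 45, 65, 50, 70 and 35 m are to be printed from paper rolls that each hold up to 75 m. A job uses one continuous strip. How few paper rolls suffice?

8

Total = 70 + 65 + 65 + 55 + 50 + 45 + 45 + 35 + 30 = 460 m.
Lower bound: ⌈460/75⌉ = 7 paper rolls.
A packing using 8 paper rolls:
  roll 1: 70 = 70
  roll 2: 65 = 65
  roll 3: 65 = 65
  roll 4: 55 = 55
  roll 5: 50 = 50
  roll 6: 45 + 30 = 75
  roll 7: 45 = 45
  roll 8: 35 = 35
No arrangement into 7 paper rolls stays within capacity, so 8 is optimal.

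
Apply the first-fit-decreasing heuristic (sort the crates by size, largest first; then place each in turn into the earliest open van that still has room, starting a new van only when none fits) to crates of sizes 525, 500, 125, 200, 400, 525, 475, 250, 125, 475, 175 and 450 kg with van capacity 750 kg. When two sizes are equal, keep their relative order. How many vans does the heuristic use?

7

Sorted descending: 525, 525, 500, 475, 475, 450, 400, 250, 200, 175, 125, 125.
  525 → van 1 (new)  [load 525/750]
  525 → van 2 (new)  [load 525/750]
  500 → van 3 (new)  [load 500/750]
  475 → van 4 (new)  [load 475/750]
  475 → van 5 (new)  [load 475/750]
  450 → van 6 (new)  [load 450/750]
  400 → van 7 (new)  [load 400/750]
  250 → van 3  [load 750/750]
  200 → van 1  [load 725/750]
  175 → van 2  [load 700/750]
  125 → van 4  [load 600/750]
  125 → van 4  [load 725/750]
7 vans opened.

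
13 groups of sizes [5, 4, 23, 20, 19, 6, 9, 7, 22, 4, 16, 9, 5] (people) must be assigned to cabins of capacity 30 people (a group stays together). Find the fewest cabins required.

Total = 23 + 22 + 20 + 19 + 16 + 9 + 9 + 7 + 6 + 5 + 5 + 4 + 4 = 149 people.
Lower bound: ⌈149/30⌉ = 5 cabins.
A packing using 5 cabins:
  cabin 1: 23 + 7 = 30
  cabin 2: 22 + 4 + 4 = 30
  cabin 3: 20 + 9 = 29
  cabin 4: 19 + 6 + 5 = 30
  cabin 5: 16 + 9 + 5 = 30
This matches the lower bound, so 5 is optimal.

5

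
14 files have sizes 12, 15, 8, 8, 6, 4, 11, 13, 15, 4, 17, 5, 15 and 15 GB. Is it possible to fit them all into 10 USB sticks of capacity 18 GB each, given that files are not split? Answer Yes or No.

Yes

A valid assignment using 10 USB sticks:
  USB stick 1: 17 = 17
  USB stick 2: 15 = 15
  USB stick 3: 15 = 15
  USB stick 4: 15 = 15
  USB stick 5: 15 = 15
  USB stick 6: 13 + 5 = 18
  USB stick 7: 12 + 6 = 18
  USB stick 8: 11 + 4 = 15
  USB stick 9: 8 + 8 = 16
  USB stick 10: 4 = 4
Every load is within 18 GB, so 10 USB sticks suffice.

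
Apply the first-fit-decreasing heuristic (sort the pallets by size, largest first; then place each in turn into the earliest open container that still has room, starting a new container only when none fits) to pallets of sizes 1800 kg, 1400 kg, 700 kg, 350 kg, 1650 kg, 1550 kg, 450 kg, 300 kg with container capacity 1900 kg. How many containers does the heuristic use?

5

Sorted descending: 1800, 1650, 1550, 1400, 700, 450, 350, 300.
  1800 → container 1 (new)  [load 1800/1900]
  1650 → container 2 (new)  [load 1650/1900]
  1550 → container 3 (new)  [load 1550/1900]
  1400 → container 4 (new)  [load 1400/1900]
  700 → container 5 (new)  [load 700/1900]
  450 → container 4  [load 1850/1900]
  350 → container 3  [load 1900/1900]
  300 → container 5  [load 1000/1900]
5 containers opened.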